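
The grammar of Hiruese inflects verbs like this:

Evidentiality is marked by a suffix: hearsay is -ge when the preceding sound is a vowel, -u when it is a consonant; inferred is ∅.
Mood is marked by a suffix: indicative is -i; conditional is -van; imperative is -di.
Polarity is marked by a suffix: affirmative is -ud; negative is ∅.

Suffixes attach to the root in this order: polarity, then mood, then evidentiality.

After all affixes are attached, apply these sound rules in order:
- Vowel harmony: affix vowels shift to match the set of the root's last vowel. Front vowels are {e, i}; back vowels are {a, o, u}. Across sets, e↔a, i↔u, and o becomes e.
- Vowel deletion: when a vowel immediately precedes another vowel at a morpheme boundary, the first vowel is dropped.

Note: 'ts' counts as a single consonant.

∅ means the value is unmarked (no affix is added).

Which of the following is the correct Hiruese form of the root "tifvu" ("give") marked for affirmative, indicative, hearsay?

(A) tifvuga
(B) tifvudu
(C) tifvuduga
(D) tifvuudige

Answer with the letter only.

C

Attach polarity affirmative -ud → tifvuud.
Attach mood indicative -i → tifvuudi.
Attach evidentiality hearsay -ge (after vowel 'i') → tifvuudige.
Apply vowel harmony: tifvuudige → tifvuuduga.
Apply vowel deletion: tifvuuduga → tifvuduga.
So the correct form is tifvuduga, option (C).
(B) tifvudu is wrong: it has the affixes in the wrong order.
(D) tifvuudige is wrong: it fails to apply the sound rule(s).
(A) tifvuga is wrong: it uses negative instead of affirmative for polarity.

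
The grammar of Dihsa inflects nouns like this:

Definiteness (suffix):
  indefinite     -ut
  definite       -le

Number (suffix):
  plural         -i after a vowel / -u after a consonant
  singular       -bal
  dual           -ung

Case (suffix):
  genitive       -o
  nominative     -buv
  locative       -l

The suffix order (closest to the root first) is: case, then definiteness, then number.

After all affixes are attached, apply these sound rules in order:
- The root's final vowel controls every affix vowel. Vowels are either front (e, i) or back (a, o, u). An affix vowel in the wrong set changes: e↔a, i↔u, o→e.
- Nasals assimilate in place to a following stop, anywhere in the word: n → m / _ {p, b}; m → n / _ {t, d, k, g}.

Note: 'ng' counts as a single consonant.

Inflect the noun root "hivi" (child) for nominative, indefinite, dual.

hivibiviting

Attach case nominative -buv → hivibuv.
Attach definiteness indefinite -ut → hivibuvut.
Attach number dual -ung → hivibuvutung.
Apply vowel harmony: hivibuvutung → hivibiviting.
Nasal assimilation: no change.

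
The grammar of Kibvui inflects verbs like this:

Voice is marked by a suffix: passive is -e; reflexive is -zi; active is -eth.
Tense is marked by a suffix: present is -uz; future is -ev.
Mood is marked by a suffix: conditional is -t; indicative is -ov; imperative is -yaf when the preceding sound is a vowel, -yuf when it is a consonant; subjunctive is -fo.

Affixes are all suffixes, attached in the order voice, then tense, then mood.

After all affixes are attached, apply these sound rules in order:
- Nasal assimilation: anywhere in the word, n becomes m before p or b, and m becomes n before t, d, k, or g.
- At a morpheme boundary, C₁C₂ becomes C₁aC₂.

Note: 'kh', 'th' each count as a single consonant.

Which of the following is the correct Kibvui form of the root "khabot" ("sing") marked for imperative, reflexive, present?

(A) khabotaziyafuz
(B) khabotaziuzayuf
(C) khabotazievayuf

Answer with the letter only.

Attach voice reflexive -zi → khabotzi.
Attach tense present -uz → khabotziuz.
Attach mood imperative -yuf (after consonant 'z') → khabotziuzyuf.
Nasal assimilation: no change.
Apply epenthesis: khabotziuzyuf → khabotaziuzayuf.
So the correct form is khabotaziuzayuf, option (B).
(A) khabotaziyafuz is wrong: it has the affixes in the wrong order.
(C) khabotazievayuf is wrong: it uses future instead of present for tense.

B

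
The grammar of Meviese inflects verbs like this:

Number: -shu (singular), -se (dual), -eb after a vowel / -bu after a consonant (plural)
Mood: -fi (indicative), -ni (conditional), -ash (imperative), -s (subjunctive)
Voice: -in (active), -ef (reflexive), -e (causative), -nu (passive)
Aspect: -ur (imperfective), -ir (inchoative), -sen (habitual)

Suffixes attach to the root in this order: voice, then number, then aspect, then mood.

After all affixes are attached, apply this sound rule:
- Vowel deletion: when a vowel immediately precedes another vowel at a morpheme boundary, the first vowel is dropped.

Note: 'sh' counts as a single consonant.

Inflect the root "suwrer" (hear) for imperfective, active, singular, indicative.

Attach voice active -in → suwrerin.
Attach number singular -shu → suwrerinshu.
Attach aspect imperfective -ur → suwrerinshuur.
Attach mood indicative -fi → suwrerinshuurfi.
Apply vowel deletion: suwrerinshuurfi → suwrerinshurfi.

suwrerinshurfi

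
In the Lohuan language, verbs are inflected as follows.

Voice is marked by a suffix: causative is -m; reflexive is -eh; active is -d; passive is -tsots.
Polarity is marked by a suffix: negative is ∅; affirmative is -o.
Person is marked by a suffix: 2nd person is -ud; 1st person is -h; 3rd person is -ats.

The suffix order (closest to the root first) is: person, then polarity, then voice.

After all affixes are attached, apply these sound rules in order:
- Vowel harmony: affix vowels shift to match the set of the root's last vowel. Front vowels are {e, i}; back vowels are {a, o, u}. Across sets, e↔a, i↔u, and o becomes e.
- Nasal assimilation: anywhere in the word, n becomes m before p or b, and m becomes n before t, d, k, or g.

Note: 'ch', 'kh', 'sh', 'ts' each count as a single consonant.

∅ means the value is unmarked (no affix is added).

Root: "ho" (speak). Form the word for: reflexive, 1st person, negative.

Attach person 1st person -h → hoh.
polarity = negative: zero marking, form stays hoh.
Attach voice reflexive -eh → hoheh.
Apply vowel harmony: hoheh → hohah.
Nasal assimilation: no change.

hohah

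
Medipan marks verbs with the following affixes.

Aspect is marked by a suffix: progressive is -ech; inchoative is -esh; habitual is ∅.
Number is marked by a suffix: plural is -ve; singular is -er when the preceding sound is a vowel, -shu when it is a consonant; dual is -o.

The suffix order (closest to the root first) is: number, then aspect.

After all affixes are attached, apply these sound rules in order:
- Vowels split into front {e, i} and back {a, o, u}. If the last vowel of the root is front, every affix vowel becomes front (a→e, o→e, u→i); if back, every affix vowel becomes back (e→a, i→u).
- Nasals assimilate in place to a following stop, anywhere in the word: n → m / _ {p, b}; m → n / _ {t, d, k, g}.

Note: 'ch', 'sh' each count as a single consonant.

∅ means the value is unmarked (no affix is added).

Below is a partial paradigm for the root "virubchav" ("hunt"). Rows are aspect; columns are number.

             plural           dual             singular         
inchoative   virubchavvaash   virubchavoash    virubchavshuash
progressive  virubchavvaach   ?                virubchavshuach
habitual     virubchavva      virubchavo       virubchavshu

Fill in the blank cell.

virubchavoach

Attach number dual -o → virubchavo.
Attach aspect progressive -ech → virubchavoech.
Apply vowel harmony: virubchavoech → virubchavoach.
Nasal assimilation: no change.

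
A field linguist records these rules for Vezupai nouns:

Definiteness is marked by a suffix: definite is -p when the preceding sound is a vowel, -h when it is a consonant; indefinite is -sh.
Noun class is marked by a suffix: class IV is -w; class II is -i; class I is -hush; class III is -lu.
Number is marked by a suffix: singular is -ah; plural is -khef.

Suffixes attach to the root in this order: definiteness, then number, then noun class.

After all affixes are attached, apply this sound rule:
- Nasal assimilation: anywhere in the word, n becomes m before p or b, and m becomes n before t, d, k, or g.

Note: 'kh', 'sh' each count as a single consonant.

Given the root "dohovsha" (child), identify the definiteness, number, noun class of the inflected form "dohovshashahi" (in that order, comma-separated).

indefinite, singular, class II

Segment: dohovsha-sh-ah-i.
definiteness: -sh → indefinite.
number: -ah → singular.
noun class: -i → class II.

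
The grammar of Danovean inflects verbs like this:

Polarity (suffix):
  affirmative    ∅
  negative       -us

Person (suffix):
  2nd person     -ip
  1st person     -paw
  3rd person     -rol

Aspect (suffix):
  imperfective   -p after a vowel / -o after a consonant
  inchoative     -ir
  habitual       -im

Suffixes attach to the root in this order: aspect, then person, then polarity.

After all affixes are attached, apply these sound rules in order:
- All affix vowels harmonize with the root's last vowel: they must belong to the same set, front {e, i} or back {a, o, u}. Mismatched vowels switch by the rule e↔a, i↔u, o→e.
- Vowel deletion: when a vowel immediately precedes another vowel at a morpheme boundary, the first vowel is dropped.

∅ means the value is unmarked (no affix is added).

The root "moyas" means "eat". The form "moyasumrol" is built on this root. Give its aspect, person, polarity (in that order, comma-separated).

habitual, 3rd person, affirmative

Segment: moyas-im-rol.
aspect: -im → habitual.
person: -rol → 3rd person.
polarity: ∅ → affirmative.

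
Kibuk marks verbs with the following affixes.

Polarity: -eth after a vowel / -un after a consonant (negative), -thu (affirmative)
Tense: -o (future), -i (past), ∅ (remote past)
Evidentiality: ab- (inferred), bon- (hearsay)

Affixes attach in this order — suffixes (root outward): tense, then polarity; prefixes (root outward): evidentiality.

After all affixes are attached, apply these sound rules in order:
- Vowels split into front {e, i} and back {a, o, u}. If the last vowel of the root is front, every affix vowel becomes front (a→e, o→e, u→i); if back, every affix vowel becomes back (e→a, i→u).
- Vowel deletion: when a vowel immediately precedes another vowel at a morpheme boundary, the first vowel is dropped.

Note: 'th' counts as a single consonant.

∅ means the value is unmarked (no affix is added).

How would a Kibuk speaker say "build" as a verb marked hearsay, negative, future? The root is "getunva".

bongetunvath

Attach tense future -o → getunvao.
Attach evidentiality hearsay bon- → bongetunvao.
Attach polarity negative -eth (after vowel 'o') → bongetunvaoeth.
Apply vowel harmony: bongetunvaoeth → bongetunvaoath.
Apply vowel deletion: bongetunvaoath → bongetunvath.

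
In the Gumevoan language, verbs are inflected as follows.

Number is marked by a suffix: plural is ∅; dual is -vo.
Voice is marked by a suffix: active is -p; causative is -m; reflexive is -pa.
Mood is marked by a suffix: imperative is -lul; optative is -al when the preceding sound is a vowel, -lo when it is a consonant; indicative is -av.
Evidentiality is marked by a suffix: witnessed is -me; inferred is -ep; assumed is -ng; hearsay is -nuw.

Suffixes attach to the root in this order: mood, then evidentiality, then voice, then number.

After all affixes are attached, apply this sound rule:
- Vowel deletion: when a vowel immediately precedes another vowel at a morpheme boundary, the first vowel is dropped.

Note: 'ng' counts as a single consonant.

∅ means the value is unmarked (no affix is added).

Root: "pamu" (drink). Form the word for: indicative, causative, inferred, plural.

pamavepm

Attach mood indicative -av → pamuav.
Attach evidentiality inferred -ep → pamuavep.
Attach voice causative -m → pamuavepm.
number = plural: zero marking, form stays pamuavepm.
Apply vowel deletion: pamuavepm → pamavepm.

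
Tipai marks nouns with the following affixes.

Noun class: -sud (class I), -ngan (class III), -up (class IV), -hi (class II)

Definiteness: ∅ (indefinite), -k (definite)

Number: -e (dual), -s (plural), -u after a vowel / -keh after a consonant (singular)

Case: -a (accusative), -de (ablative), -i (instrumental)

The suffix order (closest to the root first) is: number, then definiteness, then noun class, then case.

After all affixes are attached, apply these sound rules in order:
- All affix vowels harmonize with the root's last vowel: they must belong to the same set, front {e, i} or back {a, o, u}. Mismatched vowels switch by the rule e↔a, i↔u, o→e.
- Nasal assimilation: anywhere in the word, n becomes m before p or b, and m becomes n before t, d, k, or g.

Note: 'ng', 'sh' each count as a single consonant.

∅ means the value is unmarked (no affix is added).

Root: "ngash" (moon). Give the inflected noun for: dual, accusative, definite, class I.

Attach number dual -e → ngashe.
Attach definiteness definite -k → ngashek.
Attach noun class class I -sud → ngasheksud.
Attach case accusative -a → ngasheksuda.
Apply vowel harmony: ngasheksuda → ngashaksuda.
Nasal assimilation: no change.

ngashaksuda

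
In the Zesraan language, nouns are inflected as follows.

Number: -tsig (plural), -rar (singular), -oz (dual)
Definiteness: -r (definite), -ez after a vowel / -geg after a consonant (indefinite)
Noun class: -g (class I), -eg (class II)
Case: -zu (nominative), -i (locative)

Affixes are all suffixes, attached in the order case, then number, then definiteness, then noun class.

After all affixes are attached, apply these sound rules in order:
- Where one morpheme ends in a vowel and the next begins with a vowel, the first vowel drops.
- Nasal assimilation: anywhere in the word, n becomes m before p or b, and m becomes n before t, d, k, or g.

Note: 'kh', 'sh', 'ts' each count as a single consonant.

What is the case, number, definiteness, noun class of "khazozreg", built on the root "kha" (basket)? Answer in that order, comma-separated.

Segment: kha-zu-oz-r-eg.
case: -zu → nominative.
number: -oz → dual.
definiteness: -r → definite.
noun class: -eg → class II.

nominative, dual, definite, class II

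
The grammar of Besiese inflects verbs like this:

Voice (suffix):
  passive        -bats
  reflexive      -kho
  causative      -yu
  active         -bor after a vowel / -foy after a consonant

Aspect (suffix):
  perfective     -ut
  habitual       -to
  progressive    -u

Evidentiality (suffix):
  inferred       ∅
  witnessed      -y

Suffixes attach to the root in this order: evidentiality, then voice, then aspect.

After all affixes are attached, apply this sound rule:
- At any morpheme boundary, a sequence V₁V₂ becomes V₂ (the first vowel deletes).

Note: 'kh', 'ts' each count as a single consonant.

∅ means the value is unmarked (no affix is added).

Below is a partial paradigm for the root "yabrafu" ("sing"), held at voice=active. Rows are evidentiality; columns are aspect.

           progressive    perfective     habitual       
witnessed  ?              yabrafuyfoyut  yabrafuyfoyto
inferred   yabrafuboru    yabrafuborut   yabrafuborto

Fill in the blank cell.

Attach evidentiality witnessed -y → yabrafuy.
Attach voice active -foy (after consonant 'y') → yabrafuyfoy.
Attach aspect progressive -u → yabrafuyfoyu.
Vowel deletion: no change.

yabrafuyfoyu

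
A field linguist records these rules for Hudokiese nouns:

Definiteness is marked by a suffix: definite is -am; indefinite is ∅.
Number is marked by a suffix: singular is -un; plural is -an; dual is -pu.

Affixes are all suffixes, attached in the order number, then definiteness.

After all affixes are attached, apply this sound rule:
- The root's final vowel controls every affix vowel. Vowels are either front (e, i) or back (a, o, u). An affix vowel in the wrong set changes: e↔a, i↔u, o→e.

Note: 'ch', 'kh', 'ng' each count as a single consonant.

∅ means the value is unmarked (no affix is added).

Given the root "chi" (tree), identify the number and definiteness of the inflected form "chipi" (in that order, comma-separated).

dual, indefinite

Segment: chi-pu.
number: -pu → dual.
definiteness: ∅ → indefinite.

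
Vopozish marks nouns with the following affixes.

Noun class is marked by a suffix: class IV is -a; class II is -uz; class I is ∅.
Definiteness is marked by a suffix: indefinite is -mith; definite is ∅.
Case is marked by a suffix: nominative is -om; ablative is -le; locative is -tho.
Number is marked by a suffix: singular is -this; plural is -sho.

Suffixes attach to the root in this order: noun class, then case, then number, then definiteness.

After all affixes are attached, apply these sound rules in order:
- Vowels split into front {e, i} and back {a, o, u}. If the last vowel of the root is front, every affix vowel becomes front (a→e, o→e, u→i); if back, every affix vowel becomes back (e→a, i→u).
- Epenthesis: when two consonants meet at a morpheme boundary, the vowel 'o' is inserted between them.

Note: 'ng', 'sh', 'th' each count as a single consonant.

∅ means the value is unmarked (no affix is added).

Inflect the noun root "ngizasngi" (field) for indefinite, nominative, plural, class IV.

Attach noun class class IV -a → ngizasngia.
Attach case nominative -om → ngizasngiaom.
Attach number plural -sho → ngizasngiaomsho.
Attach definiteness indefinite -mith → ngizasngiaomshomith.
Apply vowel harmony: ngizasngiaomshomith → ngizasngieemshemith.
Apply epenthesis: ngizasngieemshemith → ngizasngieemoshemith.

ngizasngieemoshemith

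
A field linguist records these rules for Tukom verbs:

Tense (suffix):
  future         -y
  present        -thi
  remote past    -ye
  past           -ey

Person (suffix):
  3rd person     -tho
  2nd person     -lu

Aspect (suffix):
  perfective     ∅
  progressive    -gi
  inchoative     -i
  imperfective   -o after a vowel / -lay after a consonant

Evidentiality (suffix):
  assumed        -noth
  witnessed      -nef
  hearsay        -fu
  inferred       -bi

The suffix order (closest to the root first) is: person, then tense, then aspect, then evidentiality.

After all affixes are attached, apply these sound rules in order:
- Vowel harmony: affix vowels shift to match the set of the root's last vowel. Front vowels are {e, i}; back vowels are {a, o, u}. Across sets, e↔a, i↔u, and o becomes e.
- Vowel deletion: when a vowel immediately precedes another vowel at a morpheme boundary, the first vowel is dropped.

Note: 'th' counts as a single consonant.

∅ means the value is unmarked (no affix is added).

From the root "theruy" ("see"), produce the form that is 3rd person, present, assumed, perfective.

theruythothunoth

Attach person 3rd person -tho → theruytho.
Attach tense present -thi → theruythothi.
aspect = perfective: zero marking, form stays theruythothi.
Attach evidentiality assumed -noth → theruythothinoth.
Apply vowel harmony: theruythothinoth → theruythothunoth.
Vowel deletion: no change.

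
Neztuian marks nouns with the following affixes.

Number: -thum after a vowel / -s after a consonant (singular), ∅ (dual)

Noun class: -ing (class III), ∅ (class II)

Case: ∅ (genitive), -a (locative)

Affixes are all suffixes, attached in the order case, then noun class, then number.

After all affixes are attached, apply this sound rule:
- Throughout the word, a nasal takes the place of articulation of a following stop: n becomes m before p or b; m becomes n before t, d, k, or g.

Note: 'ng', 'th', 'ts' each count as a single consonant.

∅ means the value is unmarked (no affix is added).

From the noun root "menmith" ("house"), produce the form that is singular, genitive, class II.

menmiths

case = genitive: zero marking, form stays menmith.
noun class = class II: zero marking, form stays menmith.
Attach number singular -s (after consonant 'th') → menmiths.
Nasal assimilation: no change.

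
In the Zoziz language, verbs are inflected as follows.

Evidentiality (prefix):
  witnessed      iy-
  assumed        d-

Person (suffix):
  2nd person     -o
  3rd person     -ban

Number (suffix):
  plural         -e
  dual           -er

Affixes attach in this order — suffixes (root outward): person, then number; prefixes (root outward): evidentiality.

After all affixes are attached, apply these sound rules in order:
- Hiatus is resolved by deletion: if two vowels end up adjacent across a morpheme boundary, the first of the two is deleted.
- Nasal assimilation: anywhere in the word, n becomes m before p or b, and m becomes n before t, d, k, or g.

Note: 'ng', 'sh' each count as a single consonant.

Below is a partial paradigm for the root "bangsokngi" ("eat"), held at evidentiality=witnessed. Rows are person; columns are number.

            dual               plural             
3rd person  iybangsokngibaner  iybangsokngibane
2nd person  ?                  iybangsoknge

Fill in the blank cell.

Attach person 2nd person -o → bangsokngio.
Attach number dual -er → bangsokngioer.
Attach evidentiality witnessed iy- → iybangsokngioer.
Apply vowel deletion: iybangsokngioer → iybangsoknger.
Nasal assimilation: no change.

iybangsoknger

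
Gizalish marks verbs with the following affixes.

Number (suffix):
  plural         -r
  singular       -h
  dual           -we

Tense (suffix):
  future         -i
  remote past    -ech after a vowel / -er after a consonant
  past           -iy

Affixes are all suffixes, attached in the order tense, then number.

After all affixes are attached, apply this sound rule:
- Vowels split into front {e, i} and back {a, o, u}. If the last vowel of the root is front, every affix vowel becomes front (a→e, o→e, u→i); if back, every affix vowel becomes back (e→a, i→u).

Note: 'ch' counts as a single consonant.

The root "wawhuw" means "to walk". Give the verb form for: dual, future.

wawhuwuwa

Attach tense future -i → wawhuwi.
Attach number dual -we → wawhuwiwe.
Apply vowel harmony: wawhuwiwe → wawhuwuwa.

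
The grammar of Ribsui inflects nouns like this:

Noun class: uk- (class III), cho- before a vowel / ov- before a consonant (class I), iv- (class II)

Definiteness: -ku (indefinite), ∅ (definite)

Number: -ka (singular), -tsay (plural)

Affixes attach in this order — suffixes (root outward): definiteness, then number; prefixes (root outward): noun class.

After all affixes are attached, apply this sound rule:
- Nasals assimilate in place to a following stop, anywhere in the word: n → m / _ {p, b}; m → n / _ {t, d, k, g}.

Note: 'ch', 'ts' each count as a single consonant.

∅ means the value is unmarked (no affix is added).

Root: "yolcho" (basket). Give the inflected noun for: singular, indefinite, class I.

Attach definiteness indefinite -ku → yolchoku.
Attach noun class class I ov- (before consonant 'y') → ovyolchoku.
Attach number singular -ka → ovyolchokuka.
Nasal assimilation: no change.

ovyolchokuka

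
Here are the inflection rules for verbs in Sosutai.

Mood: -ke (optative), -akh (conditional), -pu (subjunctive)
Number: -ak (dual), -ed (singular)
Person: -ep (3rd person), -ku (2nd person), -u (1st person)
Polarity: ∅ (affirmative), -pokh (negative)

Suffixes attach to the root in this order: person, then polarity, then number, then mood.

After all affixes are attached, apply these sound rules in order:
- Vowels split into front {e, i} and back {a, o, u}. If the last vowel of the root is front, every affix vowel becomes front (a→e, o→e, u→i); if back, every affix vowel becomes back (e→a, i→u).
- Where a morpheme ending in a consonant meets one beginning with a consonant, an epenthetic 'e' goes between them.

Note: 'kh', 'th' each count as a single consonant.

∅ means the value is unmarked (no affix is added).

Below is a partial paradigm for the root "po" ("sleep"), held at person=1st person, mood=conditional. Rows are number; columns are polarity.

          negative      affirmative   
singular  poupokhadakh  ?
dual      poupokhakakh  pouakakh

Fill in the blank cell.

Attach person 1st person -u → pou.
polarity = affirmative: zero marking, form stays pou.
Attach number singular -ed → poued.
Attach mood conditional -akh → pouedakh.
Apply vowel harmony: pouedakh → pouadakh.
Epenthesis: no change.

pouadakh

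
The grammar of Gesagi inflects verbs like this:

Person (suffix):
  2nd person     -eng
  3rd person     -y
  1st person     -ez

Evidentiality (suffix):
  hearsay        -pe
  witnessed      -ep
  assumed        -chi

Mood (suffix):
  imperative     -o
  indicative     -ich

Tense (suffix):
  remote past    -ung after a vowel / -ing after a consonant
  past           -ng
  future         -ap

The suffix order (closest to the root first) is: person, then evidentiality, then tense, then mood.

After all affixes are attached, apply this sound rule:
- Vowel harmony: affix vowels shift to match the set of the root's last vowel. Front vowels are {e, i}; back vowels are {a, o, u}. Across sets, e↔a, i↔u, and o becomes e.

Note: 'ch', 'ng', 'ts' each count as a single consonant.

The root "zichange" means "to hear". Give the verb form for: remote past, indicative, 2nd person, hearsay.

zichangeengpeingich

Attach person 2nd person -eng → zichangeeng.
Attach evidentiality hearsay -pe → zichangeengpe.
Attach tense remote past -ung (after vowel 'e') → zichangeengpeung.
Attach mood indicative -ich → zichangeengpeungich.
Apply vowel harmony: zichangeengpeungich → zichangeengpeingich.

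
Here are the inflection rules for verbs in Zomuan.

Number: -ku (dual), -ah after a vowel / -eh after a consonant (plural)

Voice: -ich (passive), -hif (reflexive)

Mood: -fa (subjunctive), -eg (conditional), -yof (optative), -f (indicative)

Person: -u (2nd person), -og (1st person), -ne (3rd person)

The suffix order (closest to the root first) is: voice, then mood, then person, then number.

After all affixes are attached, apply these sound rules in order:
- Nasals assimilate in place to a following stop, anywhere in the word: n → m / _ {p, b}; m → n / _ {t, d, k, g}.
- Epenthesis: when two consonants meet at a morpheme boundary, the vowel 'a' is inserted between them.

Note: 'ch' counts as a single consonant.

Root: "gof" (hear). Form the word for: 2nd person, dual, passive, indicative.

Attach voice passive -ich → gofich.
Attach mood indicative -f → gofichf.
Attach person 2nd person -u → gofichfu.
Attach number dual -ku → gofichfuku.
Nasal assimilation: no change.
Apply epenthesis: gofichfuku → gofichafuku.

gofichafuku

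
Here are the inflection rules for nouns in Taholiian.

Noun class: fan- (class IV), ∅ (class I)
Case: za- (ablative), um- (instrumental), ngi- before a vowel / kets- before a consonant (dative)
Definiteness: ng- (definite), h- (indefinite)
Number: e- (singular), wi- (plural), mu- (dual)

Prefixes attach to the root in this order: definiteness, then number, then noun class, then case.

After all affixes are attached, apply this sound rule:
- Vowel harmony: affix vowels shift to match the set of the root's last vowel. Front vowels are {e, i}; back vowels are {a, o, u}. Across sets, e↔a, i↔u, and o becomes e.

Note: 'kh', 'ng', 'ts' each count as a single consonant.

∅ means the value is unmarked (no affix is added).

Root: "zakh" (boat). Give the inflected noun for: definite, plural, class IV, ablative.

zafanwungzakh

Attach definiteness definite ng- → ngzakh.
Attach number plural wi- → wingzakh.
Attach noun class class IV fan- → fanwingzakh.
Attach case ablative za- → zafanwingzakh.
Apply vowel harmony: zafanwingzakh → zafanwungzakh.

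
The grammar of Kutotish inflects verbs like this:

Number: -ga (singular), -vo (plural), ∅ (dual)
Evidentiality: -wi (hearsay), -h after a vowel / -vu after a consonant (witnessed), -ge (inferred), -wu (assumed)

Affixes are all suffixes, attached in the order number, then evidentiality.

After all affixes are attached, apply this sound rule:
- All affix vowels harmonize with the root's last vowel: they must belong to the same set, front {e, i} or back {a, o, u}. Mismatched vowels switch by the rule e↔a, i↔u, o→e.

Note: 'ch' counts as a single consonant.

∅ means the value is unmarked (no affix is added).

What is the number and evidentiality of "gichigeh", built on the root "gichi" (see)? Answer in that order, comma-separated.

Segment: gichi-ga-h.
number: -ga → singular.
evidentiality: -h/vu → witnessed.

singular, witnessed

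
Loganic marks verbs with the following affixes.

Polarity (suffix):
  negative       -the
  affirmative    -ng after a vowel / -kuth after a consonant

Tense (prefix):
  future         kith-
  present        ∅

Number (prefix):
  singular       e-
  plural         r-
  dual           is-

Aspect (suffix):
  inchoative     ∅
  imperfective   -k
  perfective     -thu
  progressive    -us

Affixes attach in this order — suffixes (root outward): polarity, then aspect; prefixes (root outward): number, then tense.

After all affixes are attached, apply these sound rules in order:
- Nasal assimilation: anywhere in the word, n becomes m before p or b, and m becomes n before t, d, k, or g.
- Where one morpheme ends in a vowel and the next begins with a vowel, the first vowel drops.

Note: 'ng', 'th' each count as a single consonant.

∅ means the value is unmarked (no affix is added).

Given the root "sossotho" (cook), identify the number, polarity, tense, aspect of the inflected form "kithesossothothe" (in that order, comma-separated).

singular, negative, future, inchoative

Segment: kith-e-sossotho-the.
number: e- → singular.
polarity: -the → negative.
tense: kith- → future.
aspect: ∅ → inchoative.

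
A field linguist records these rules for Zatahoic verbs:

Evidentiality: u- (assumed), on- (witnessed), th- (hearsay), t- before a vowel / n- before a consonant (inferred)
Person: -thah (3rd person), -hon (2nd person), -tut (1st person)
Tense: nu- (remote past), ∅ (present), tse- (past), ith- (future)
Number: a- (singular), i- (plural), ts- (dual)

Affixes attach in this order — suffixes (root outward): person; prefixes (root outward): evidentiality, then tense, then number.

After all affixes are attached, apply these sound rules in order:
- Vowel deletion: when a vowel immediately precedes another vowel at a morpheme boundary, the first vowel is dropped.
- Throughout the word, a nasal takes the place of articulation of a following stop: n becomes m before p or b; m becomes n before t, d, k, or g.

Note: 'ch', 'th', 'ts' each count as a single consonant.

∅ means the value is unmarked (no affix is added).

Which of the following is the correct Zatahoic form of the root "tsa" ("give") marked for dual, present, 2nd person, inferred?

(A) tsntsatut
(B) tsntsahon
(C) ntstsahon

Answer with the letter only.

B

Attach evidentiality inferred n- (before consonant 'ts') → ntsa.
tense = present: zero marking, form stays ntsa.
Attach number dual ts- → tsntsa.
Attach person 2nd person -hon → tsntsahon.
Vowel deletion: no change.
Nasal assimilation: no change.
So the correct form is tsntsahon, option (B).
(C) ntstsahon is wrong: it has the affixes in the wrong order.
(A) tsntsatut is wrong: it uses 1st person instead of 2nd person for person.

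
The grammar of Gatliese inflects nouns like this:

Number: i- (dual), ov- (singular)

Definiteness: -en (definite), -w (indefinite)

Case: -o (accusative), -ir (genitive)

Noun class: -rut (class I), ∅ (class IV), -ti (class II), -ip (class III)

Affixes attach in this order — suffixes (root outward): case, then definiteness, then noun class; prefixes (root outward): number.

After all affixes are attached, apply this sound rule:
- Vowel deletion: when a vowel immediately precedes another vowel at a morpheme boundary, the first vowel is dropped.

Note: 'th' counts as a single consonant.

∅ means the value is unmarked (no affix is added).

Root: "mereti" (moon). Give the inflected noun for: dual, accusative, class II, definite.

Attach case accusative -o → meretio.
Attach number dual i- → imeretio.
Attach definiteness definite -en → imeretioen.
Attach noun class class II -ti → imeretioenti.
Apply vowel deletion: imeretioenti → imeretenti.

imeretenti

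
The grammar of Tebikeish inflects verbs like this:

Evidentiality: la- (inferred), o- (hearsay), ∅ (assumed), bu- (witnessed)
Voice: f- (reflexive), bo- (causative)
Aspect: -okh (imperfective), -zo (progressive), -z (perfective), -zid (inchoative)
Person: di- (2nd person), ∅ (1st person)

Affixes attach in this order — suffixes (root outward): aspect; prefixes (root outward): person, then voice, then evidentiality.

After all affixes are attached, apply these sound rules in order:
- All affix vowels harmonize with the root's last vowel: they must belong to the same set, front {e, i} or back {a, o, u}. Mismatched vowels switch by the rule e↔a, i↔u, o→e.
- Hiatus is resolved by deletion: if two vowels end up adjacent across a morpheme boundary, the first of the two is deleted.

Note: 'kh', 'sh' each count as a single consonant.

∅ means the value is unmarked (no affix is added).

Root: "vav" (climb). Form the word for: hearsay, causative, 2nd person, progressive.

oboduvavzo

Attach person 2nd person di- → divav.
Attach voice causative bo- → bodivav.
Attach evidentiality hearsay o- → obodivav.
Attach aspect progressive -zo → obodivavzo.
Apply vowel harmony: obodivavzo → oboduvavzo.
Vowel deletion: no change.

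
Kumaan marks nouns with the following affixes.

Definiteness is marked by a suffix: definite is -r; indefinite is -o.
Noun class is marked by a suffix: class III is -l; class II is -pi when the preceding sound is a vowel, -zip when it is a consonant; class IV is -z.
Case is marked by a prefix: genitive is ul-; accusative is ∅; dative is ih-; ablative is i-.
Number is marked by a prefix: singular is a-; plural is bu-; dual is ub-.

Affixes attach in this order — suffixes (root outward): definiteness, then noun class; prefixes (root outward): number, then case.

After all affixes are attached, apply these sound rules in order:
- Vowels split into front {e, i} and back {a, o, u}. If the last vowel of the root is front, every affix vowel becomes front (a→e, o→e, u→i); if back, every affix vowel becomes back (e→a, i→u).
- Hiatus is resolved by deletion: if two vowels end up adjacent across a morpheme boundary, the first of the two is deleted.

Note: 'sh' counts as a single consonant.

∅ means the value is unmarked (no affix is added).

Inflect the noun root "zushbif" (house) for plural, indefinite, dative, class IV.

Attach number plural bu- → buzushbif.
Attach definiteness indefinite -o → buzushbifo.
Attach case dative ih- → ihbuzushbifo.
Attach noun class class IV -z → ihbuzushbifoz.
Apply vowel harmony: ihbuzushbifoz → ihbizushbifez.
Vowel deletion: no change.

ihbizushbifez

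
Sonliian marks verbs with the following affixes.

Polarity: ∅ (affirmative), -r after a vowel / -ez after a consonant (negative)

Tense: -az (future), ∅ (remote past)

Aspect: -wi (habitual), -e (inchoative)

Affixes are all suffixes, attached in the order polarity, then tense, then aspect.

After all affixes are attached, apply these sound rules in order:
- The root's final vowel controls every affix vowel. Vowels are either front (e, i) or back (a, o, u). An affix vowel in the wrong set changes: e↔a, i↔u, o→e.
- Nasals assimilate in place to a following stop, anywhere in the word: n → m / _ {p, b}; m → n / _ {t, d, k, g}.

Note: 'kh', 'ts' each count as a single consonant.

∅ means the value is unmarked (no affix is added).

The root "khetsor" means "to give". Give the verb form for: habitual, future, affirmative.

polarity = affirmative: zero marking, form stays khetsor.
Attach tense future -az → khetsoraz.
Attach aspect habitual -wi → khetsorazwi.
Apply vowel harmony: khetsorazwi → khetsorazwu.
Nasal assimilation: no change.

khetsorazwu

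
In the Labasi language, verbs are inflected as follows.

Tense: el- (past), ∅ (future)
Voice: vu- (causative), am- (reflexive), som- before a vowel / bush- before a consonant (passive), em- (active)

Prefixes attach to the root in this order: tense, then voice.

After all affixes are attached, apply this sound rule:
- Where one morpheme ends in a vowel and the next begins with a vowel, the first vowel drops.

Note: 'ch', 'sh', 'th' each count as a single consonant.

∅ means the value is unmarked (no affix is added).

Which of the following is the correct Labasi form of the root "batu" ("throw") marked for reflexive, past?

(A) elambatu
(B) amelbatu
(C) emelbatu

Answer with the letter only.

B

Attach tense past el- → elbatu.
Attach voice reflexive am- → amelbatu.
Vowel deletion: no change.
So the correct form is amelbatu, option (B).
(A) elambatu is wrong: it has the affixes in the wrong order.
(C) emelbatu is wrong: it uses active instead of reflexive for voice.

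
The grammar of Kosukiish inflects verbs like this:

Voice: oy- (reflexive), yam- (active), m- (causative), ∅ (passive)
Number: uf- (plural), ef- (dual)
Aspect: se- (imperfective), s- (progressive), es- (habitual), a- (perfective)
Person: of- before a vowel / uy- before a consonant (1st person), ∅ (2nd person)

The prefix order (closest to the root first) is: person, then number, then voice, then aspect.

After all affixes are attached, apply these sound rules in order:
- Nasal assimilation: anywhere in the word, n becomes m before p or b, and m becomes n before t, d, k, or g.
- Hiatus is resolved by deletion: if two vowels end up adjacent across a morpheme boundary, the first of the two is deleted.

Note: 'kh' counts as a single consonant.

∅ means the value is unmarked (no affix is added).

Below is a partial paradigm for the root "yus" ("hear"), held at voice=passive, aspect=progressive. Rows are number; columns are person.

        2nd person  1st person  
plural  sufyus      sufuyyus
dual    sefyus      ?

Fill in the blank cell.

sefuyyus

Attach person 1st person uy- (before consonant 'y') → uyyus.
Attach number dual ef- → efuyyus.
voice = passive: zero marking, form stays efuyyus.
Attach aspect progressive s- → sefuyyus.
Nasal assimilation: no change.
Vowel deletion: no change.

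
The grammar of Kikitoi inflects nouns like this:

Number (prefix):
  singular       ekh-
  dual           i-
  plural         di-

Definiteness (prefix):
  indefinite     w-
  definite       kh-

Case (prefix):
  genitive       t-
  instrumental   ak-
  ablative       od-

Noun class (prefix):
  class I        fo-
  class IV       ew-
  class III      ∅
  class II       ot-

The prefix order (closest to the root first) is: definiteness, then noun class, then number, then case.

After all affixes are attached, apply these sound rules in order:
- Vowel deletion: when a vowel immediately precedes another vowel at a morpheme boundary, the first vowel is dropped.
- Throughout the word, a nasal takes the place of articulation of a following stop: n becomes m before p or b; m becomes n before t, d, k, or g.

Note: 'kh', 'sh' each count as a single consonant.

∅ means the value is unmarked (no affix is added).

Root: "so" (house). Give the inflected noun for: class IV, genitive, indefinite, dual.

Attach definiteness indefinite w- → wso.
Attach noun class class IV ew- → ewwso.
Attach number dual i- → iewwso.
Attach case genitive t- → tiewwso.
Apply vowel deletion: tiewwso → tewwso.
Nasal assimilation: no change.

tewwso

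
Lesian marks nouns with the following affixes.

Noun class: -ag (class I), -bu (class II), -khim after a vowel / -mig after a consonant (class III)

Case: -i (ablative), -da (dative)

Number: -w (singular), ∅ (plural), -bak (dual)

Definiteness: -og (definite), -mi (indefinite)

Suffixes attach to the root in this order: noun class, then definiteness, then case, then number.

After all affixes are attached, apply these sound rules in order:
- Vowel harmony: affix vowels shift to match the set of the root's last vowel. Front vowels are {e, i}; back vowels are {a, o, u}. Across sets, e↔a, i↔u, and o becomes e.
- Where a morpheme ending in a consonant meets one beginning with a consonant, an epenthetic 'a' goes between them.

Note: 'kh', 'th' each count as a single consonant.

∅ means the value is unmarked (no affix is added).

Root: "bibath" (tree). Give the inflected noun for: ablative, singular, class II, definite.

Attach noun class class II -bu → bibathbu.
Attach definiteness definite -og → bibathbuog.
Attach case ablative -i → bibathbuogi.
Attach number singular -w → bibathbuogiw.
Apply vowel harmony: bibathbuogiw → bibathbuoguw.
Apply epenthesis: bibathbuoguw → bibathabuoguw.

bibathabuoguw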